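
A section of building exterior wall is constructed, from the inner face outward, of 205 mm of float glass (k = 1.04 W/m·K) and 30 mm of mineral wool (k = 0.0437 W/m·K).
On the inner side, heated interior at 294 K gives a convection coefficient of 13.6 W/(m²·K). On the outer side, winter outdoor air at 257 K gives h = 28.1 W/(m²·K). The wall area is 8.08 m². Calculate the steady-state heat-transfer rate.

Treating each layer as a thermal resistance in series:
R_inner film = 1/(h_i·A) = 1/(13.6×8.08) = 0.0091 K/W
R_float glass = L/(kA) = 0.205/(1.04×8.08) = 0.0244 K/W
R_mineral wool = L/(kA) = 0.03/(0.0437×8.08) = 0.08496 K/W
R_outer film = 1/(h_o·A) = 1/(28.1×8.08) = 0.004404 K/W
R_total = 0.1229 K/W
Q = ΔT / R_total = 37 / 0.1229

Q ≈ 301 W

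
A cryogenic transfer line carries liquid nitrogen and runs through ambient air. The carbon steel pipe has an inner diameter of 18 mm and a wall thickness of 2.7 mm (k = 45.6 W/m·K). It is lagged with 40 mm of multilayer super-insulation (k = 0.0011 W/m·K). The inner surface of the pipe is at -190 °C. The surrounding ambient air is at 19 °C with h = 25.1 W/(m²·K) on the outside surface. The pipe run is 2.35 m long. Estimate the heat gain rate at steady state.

Per-layer cylindrical resistances, series-summed:
R_carbon steel pipe wall = ln(11.7/9)/(2π×45.6×2.35) = 3.897×10^-4 K/W
R_multilayer super-insulation = ln(51.7/11.7)/(2π×0.0011×2.35) = 91.48 K/W
R_outer film = 1/(h_o·2πr_oL) = 1/(25.1×2π×0.0517×2.35) = 0.05219 K/W
R_total = 91.54 K/W
Q = ΔT/R_total = 209/91.54

Q ≈ 2.28 W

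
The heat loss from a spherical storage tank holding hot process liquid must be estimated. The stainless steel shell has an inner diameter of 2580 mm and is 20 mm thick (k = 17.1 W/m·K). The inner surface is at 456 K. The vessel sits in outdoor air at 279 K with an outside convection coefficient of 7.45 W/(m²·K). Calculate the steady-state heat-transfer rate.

Radial (spherical) resistances in series:
R_stainless steel shell = (1/1.29 − 1/1.31)/(4π×17.1) = 5.508×10^-5 K/W
R_outer film = 1/(h·4πr_o²) = 1/(7.45×4π×1.31²) = 0.006224 K/W
R_total = 0.006279 K/W
Q = ΔT/R_total = 177/0.006279

Q ≈ 28200 W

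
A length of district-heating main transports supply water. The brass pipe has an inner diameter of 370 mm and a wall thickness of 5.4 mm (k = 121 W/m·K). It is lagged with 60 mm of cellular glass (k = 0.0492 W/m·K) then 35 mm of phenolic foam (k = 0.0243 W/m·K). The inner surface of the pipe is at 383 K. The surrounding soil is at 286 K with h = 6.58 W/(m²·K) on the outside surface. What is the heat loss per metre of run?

q′ ≈ 53.1 W/m

Per-layer cylindrical resistances, series-summed:
R_brass pipe wall = ln(190.4/185)/(2π×121×1) = 3.784×10^-5 K/W
R_cellular glass = ln(250.4/190.4)/(2π×0.0492×1) = 0.8861 K/W
R_phenolic foam = ln(285.4/250.4)/(2π×0.0243×1) = 0.8569 K/W
R_outer film = 1/(h_o·2πr_oL) = 1/(6.58×2π×0.2854×1) = 0.08475 K/W
R_total = 1.828 K/W
Q = ΔT/R_total = 97/1.828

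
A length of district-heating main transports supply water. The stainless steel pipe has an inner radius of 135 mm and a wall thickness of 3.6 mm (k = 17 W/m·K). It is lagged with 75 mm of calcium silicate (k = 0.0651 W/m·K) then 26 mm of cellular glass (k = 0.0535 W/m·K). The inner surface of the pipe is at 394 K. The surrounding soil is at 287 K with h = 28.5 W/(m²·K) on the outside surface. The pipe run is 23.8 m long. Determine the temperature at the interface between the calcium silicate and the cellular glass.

Cylindrical conduction, so R = ln(r₂/r₁)/(2πkL) per layer, in series:
R_stainless steel pipe wall = ln(138.6/135)/(2π×17×23.8) = 1.035×10^-5 K/W
R_calcium silicate = ln(213.6/138.6)/(2π×0.0651×23.8) = 0.04443 K/W
R_cellular glass = ln(239.6/213.6)/(2π×0.0535×23.8) = 0.01436 K/W
R_outer film = 1/(h_o·2πr_oL) = 1/(28.5×2π×0.2396×23.8) = 9.793×10^-4 K/W
R_total = 0.05978 K/W
Q = ΔT/R_total = 107/0.05978
Q = 1790 W
T_interface = T_inner − Q·ΣR(inner→interface) = 394 − 1790×0.04444

T ≈ 314 K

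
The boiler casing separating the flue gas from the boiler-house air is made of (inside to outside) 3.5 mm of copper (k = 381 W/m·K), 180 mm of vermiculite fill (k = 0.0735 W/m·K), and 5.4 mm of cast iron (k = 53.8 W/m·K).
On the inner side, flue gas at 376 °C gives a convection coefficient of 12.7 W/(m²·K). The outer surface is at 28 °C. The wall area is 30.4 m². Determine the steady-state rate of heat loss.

Q ≈ 4190 W

Using the resistance-network approach (series):
R_inner film = 1/(h_i·A) = 1/(12.7×30.4) = 0.00259 K/W
R_copper = L/(kA) = 0.0035/(381×30.4) = 3.022×10^-7 K/W
R_vermiculite fill = L/(kA) = 0.18/(0.0735×30.4) = 0.08056 K/W
R_cast iron = L/(kA) = 0.0054/(53.8×30.4) = 3.302×10^-6 K/W
R_total = 0.08315 K/W
Q = ΔT / R_total = 348 / 0.08315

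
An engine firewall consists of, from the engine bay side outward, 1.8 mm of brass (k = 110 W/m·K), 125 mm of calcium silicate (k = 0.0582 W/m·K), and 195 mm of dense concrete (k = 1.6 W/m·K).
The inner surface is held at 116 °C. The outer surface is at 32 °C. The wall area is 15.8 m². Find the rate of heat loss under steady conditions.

Using the resistance-network approach (series):
R_brass = L/(kA) = 0.0018/(110×15.8) = 1.036×10^-6 K/W
R_calcium silicate = L/(kA) = 0.125/(0.0582×15.8) = 0.1359 K/W
R_dense concrete = L/(kA) = 0.195/(1.6×15.8) = 0.007714 K/W
R_total = 0.1436 K/W
Q = ΔT / R_total = 84 / 0.1436

Q ≈ 585 W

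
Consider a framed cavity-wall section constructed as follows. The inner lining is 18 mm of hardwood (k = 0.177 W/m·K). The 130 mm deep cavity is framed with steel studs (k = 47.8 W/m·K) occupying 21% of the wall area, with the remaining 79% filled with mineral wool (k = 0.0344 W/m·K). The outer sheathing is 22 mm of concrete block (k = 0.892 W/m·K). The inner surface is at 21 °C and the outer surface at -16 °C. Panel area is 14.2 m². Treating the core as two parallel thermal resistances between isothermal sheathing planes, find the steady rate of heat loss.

Sheathing layers in series; stud and cavity paths in parallel between them.
R_inner = 0.018/(0.177×14.2) = 0.007162 K/W
R_stud  = 0.13/(47.8×0.21×14.2) = 9.12×10^-4 K/W
R_cav   = 0.13/(0.0344×0.79×14.2) = 0.3369 K/W
1/R_core = 1/R_stud + 1/R_cav → R_core = 9.096×10^-4 K/W
R_outer = 0.022/(0.892×14.2) = 0.001737 K/W
R_total = 0.009808 K/W
Q = ΔT/R_total = 37/0.009808

Q ≈ 3770 W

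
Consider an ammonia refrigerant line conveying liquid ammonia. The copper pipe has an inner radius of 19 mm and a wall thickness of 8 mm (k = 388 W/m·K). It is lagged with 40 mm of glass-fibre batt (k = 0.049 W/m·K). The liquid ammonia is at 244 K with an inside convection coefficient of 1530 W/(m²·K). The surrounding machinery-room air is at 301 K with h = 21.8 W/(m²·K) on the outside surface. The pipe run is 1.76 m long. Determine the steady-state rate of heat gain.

Q ≈ 32.7 W

Per-layer cylindrical resistances, series-summed:
R_inner film = 1/(h_i·2πr₁L) = 1/(1530×2π×0.019×1.76) = 0.003111 K/W
R_copper pipe wall = ln(27/19)/(2π×388×1.76) = 8.19×10^-5 K/W
R_glass-fibre batt = ln(67/27)/(2π×0.049×1.76) = 1.677 K/W
R_outer film = 1/(h_o·2πr_oL) = 1/(21.8×2π×0.067×1.76) = 0.06191 K/W
R_total = 1.742 K/W
Q = ΔT/R_total = 57/1.742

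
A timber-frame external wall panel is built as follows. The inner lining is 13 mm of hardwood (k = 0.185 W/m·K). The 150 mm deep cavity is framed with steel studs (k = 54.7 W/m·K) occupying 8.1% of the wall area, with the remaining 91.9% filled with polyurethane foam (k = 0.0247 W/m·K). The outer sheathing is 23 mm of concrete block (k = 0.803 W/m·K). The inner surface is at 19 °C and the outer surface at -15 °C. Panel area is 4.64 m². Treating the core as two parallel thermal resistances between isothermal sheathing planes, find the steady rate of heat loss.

Q ≈ 1190 W

Sheathing layers in series; stud and cavity paths in parallel between them.
R_inner = 0.013/(0.185×4.64) = 0.01514 K/W
R_stud  = 0.15/(54.7×0.081×4.64) = 0.007296 K/W
R_cav   = 0.15/(0.0247×0.919×4.64) = 1.424 K/W
1/R_core = 1/R_stud + 1/R_cav → R_core = 0.007259 K/W
R_outer = 0.023/(0.803×4.64) = 0.006173 K/W
R_total = 0.02858 K/W
Q = ΔT/R_total = 34/0.02858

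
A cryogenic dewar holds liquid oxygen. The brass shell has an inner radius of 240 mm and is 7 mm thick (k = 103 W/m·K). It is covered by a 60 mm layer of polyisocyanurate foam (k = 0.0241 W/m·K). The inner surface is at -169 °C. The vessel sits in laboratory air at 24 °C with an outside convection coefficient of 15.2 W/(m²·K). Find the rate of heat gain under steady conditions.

Radial (spherical) resistances in series:
R_brass shell = (1/0.24 − 1/0.247)/(4π×103) = 9.123×10^-5 K/W
R_polyisocyanurate foam = (1/0.247 − 1/0.307)/(4π×0.0241) = 2.613 K/W
R_outer film = 1/(h·4πr_o²) = 1/(15.2×4π×0.307²) = 0.05555 K/W
R_total = 2.668 K/W
Q = ΔT/R_total = 193/2.668

Q ≈ 72.3 W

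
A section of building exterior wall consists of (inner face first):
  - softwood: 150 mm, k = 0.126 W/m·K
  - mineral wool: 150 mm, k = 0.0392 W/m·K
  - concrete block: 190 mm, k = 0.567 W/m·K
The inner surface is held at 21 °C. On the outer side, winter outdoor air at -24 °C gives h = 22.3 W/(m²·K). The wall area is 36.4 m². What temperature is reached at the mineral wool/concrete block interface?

T ≈ -20.8 °C

Treating each layer as a thermal resistance in series:
R_softwood = L/(kA) = 0.15/(0.126×36.4) = 0.03271 K/W
R_mineral wool = L/(kA) = 0.15/(0.0392×36.4) = 0.1051 K/W
R_concrete block = L/(kA) = 0.19/(0.567×36.4) = 0.009206 K/W
R_outer film = 1/(h_o·A) = 1/(22.3×36.4) = 0.001232 K/W
R_total = 0.1483 K/W;  Q = ΔT/R_total = 45/0.1483 = 303.5 W
T_interface = T_inner − Q·ΣR(inner→interface) = 21 − 304×0.1378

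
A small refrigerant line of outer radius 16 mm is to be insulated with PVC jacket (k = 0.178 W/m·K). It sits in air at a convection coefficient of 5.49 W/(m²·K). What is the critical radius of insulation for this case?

r_cr ≈ 32.4 mm

For a cylinder r_cr = k/h = 0.178/5.49
r_cr = 32.4 mm; since the bare radius (16 mm) is below r_cr, adding a thin layer of insulation will *increase* heat loss.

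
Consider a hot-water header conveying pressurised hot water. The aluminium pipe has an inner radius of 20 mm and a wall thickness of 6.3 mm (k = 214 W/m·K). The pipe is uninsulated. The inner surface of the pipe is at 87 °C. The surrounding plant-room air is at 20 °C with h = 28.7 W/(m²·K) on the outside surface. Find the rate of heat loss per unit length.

q′ ≈ 317 W/m

Per-layer cylindrical resistances, series-summed:
R_aluminium pipe wall = ln(26.3/20)/(2π×214×1) = 2.037×10^-4 K/W
R_outer film = 1/(h_o·2πr_oL) = 1/(28.7×2π×0.0263×1) = 0.2109 K/W
R_total = 0.2111 K/W
Q = ΔT/R_total = 67/0.2111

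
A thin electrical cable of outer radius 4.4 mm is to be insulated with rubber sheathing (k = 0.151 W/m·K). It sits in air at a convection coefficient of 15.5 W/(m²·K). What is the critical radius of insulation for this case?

r_cr ≈ 9.74 mm

For a cylinder r_cr = k/h = 0.151/15.5
r_cr = 9.74 mm; since the bare radius (4.4 mm) is below r_cr, adding a thin layer of insulation will *increase* heat loss.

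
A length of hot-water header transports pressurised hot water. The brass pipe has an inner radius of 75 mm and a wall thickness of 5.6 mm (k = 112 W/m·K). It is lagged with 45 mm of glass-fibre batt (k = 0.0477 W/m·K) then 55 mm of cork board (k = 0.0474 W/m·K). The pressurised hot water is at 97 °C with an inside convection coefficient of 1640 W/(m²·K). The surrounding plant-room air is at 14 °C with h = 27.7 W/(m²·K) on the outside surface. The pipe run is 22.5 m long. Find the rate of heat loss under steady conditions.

For a radial system each layer contributes R = ln(r_out/r_in)/(2πkL); films add R = 1/(hA).
R_inner film = 1/(h_i·2πr₁L) = 1/(1640×2π×0.075×22.5) = 5.751×10^-5 K/W
R_brass pipe wall = ln(80.6/75)/(2π×112×22.5) = 4.548×10^-6 K/W
R_glass-fibre batt = ln(125.6/80.6)/(2π×0.0477×22.5) = 0.06578 K/W
R_cork board = ln(180.6/125.6)/(2π×0.0474×22.5) = 0.0542 K/W
R_outer film = 1/(h_o·2πr_oL) = 1/(27.7×2π×0.1806×22.5) = 0.001414 K/W
R_total = 0.1215 K/W
Q = ΔT/R_total = 83/0.1215

Q ≈ 683 W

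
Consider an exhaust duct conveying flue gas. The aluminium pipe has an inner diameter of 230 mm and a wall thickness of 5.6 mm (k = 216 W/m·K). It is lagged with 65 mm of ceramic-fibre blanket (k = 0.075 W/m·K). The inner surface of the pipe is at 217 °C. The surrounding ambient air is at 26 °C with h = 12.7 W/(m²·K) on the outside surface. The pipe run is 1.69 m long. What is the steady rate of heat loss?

Q ≈ 329 W

Treating each annulus and film as a series resistance:
R_aluminium pipe wall = ln(120.6/115)/(2π×216×1.69) = 2.073×10^-5 K/W
R_ceramic-fibre blanket = ln(185.6/120.6)/(2π×0.075×1.69) = 0.5413 K/W
R_outer film = 1/(h_o·2πr_oL) = 1/(12.7×2π×0.1856×1.69) = 0.03995 K/W
R_total = 0.5813 K/W
Q = ΔT/R_total = 191/0.5813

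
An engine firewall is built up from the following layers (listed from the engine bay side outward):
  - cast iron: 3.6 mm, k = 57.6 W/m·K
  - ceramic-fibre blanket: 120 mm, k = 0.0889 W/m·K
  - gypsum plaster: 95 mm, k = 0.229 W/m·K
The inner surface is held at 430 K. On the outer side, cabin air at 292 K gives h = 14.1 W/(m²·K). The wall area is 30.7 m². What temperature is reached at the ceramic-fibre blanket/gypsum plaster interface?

Series thermal resistances:
R_cast iron = L/(kA) = 0.0036/(57.6×30.7) = 2.036×10^-6 K/W
R_ceramic-fibre blanket = L/(kA) = 0.12/(0.0889×30.7) = 0.04397 K/W
R_gypsum plaster = L/(kA) = 0.095/(0.229×30.7) = 0.01351 K/W
R_outer film = 1/(h_o·A) = 1/(14.1×30.7) = 0.00231 K/W
R_total = 0.05979 K/W;  Q = ΔT/R_total = 138/0.05979 = 2308 W
T_interface = T_inner − Q·ΣR(inner→interface) = 430 − 2310×0.04397

T ≈ 329 K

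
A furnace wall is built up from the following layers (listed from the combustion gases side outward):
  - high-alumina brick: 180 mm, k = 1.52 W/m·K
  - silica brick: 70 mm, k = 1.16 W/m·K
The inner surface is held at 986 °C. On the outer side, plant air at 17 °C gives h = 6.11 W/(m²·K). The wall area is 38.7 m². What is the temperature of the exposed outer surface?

T ≈ 480 °C

Using the resistance-network approach (series):
R_high-alumina brick = L/(kA) = 0.18/(1.52×38.7) = 0.00306 K/W
R_silica brick = L/(kA) = 0.07/(1.16×38.7) = 0.001559 K/W
R_outer film = 1/(h_o·A) = 1/(6.11×38.7) = 0.004229 K/W
R_total = 0.008848 K/W;  Q = ΔT/R_total = 969/0.008848 = 109500 W
T_interface = T_inner − Q·ΣR(inner→interface) = 986 − 110000×0.004619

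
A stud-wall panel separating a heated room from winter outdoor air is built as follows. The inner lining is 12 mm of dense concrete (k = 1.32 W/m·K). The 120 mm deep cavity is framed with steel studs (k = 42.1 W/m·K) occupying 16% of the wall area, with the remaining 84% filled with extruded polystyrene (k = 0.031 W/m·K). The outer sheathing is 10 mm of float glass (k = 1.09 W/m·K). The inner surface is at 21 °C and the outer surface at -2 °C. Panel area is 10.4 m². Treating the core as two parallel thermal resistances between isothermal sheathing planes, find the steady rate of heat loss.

Q ≈ 6640 W

Sheathing layers in series; stud and cavity paths in parallel between them.
R_inner = 0.012/(1.32×10.4) = 8.741×10^-4 K/W
R_stud  = 0.12/(42.1×0.16×10.4) = 0.001713 K/W
R_cav   = 0.12/(0.031×0.84×10.4) = 0.4431 K/W
1/R_core = 1/R_stud + 1/R_cav → R_core = 0.001706 K/W
R_outer = 0.01/(1.09×10.4) = 8.821×10^-4 K/W
R_total = 0.003463 K/W
Q = ΔT/R_total = 23/0.003463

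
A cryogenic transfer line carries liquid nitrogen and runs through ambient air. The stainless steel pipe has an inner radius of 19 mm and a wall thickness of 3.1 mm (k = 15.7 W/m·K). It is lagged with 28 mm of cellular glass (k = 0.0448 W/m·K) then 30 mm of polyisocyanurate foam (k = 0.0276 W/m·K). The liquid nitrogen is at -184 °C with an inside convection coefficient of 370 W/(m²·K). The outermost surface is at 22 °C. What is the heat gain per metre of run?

q′ ≈ 36.5 W/m

Cylindrical conduction, so R = ln(r₂/r₁)/(2πkL) per layer, in series:
R_inner film = 1/(h_i·2πr₁L) = 1/(370×2π×0.019×1) = 0.02264 K/W
R_stainless steel pipe wall = ln(22.1/19)/(2π×15.7×1) = 0.001532 K/W
R_cellular glass = ln(50.1/22.1)/(2π×0.0448×1) = 2.908 K/W
R_polyisocyanurate foam = ln(80.1/50.1)/(2π×0.0276×1) = 2.706 K/W
R_total = 5.638 K/W
Q = ΔT/R_total = 206/5.638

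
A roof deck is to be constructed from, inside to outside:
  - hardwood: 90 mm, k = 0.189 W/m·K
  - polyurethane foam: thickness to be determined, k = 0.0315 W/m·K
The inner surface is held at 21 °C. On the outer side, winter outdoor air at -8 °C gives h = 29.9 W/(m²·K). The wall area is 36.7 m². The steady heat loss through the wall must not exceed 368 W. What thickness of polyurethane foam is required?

Model the wall as resistances in series:
R_hardwood = L/(kA) = 0.09/(0.189×36.7) = 0.01298 K/W
R_outer film = 1/(h_o·A) = 1/(29.9×36.7) = 9.113×10^-4 K/W
Sum of the known resistances R_other = 0.01389 K/W
Required total resistance R_tot = ΔT/Q_allow = 29/368 = 0.0788 K/W
R_polyurethane foam = R_tot − R_other = 0.06492 K/W
L = R·k·A = 0.06492×0.0315×36.7

L ≈ 75 mm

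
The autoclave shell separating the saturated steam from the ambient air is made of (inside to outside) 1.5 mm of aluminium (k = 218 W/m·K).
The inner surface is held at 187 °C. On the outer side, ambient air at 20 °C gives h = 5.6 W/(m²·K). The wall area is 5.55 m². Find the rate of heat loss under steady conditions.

Thermal resistances in series:
R_aluminium = L/(kA) = 0.0015/(218×5.55) = 1.24×10^-6 K/W
R_outer film = 1/(h_o·A) = 1/(5.6×5.55) = 0.03218 K/W
R_total = 0.03218 K/W
Q = ΔT / R_total = 167 / 0.03218

Q ≈ 5190 W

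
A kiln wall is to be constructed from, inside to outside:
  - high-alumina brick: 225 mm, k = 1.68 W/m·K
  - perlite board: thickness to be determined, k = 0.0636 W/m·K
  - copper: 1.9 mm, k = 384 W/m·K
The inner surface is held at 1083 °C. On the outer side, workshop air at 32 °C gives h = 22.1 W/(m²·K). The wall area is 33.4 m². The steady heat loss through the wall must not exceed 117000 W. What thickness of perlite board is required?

Model the wall as resistances in series:
R_high-alumina brick = L/(kA) = 0.225/(1.68×33.4) = 0.00401 K/W
R_copper = L/(kA) = 0.0019/(384×33.4) = 1.481×10^-7 K/W
R_outer film = 1/(h_o·A) = 1/(22.1×33.4) = 0.001355 K/W
Sum of the known resistances R_other = 0.005365 K/W
Required total resistance R_tot = ΔT/Q_allow = 1051/117000 = 0.008983 K/W
R_perlite board = R_tot − R_other = 0.003618 K/W
L = R·k·A = 0.003618×0.0636×33.4

L ≈ 7.69 mm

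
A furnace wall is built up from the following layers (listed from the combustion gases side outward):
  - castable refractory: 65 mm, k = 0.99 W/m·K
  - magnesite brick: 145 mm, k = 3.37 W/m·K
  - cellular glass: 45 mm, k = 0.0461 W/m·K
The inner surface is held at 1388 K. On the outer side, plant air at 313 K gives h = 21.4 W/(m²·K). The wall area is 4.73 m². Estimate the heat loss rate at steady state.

Q ≈ 4490 W

Using the resistance-network approach (series):
R_castable refractory = L/(kA) = 0.065/(0.99×4.73) = 0.01388 K/W
R_magnesite brick = L/(kA) = 0.145/(3.37×4.73) = 0.009097 K/W
R_cellular glass = L/(kA) = 0.045/(0.0461×4.73) = 0.2064 K/W
R_outer film = 1/(h_o·A) = 1/(21.4×4.73) = 0.009879 K/W
R_total = 0.2392 K/W
Q = ΔT / R_total = 1075 / 0.2392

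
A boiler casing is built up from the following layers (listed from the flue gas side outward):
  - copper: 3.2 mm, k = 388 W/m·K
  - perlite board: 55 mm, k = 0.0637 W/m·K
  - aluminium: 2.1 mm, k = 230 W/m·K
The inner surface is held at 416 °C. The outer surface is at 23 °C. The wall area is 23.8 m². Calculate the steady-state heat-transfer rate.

Q ≈ 10800 W

Series thermal resistances:
R_copper = L/(kA) = 0.0032/(388×23.8) = 3.465×10^-7 K/W
R_perlite board = L/(kA) = 0.055/(0.0637×23.8) = 0.03628 K/W
R_aluminium = L/(kA) = 0.0021/(230×23.8) = 3.836×10^-7 K/W
R_total = 0.03628 K/W
Q = ΔT / R_total = 393 / 0.03628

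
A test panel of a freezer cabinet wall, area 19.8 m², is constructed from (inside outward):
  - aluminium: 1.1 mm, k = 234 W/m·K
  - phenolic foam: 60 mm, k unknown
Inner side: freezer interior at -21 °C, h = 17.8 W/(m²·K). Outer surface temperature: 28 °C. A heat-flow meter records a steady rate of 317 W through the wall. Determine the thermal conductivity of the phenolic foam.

k ≈ 0.02 W/(m·K)

Series thermal resistances:
R_inner film = 1/(h_i·A) = 1/(17.8×19.8) = 0.002837 K/W
R_aluminium = L/(kA) = 0.0011/(234×19.8) = 2.374×10^-7 K/W
Sum of known resistances R_other = 0.002838 K/W
Total R = ΔT/Q = 49/317 = 0.1546 K/W
R_phenolic foam = R_total − R_other = 0.1517 K/W
k = L/(R·A) = 0.06/(0.1517×19.8)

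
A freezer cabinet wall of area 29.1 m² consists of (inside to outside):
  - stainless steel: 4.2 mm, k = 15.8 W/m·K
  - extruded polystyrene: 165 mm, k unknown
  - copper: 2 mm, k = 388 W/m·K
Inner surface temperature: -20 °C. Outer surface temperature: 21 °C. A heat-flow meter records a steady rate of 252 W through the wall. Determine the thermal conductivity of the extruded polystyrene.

Using the resistance-network approach (series):
R_stainless steel = L/(kA) = 0.0042/(15.8×29.1) = 9.135×10^-6 K/W
R_copper = L/(kA) = 0.002/(388×29.1) = 1.771×10^-7 K/W
Sum of known resistances R_other = 9.312×10^-6 K/W
Total R = ΔT/Q = 41/252 = 0.1627 K/W
R_extruded polystyrene = R_total − R_other = 0.1627 K/W
k = L/(R·A) = 0.165/(0.1627×29.1)

k ≈ 0.0349 W/(m·K)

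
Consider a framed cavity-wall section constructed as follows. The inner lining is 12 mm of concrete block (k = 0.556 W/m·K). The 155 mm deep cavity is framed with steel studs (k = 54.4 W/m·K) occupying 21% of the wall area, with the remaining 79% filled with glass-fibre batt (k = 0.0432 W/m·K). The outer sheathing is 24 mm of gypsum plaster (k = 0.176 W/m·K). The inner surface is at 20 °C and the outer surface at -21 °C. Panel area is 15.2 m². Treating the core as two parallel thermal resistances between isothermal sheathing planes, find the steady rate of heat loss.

Q ≈ 3630 W

Sheathing layers in series; stud and cavity paths in parallel between them.
R_inner = 0.012/(0.556×15.2) = 0.00142 K/W
R_stud  = 0.155/(54.4×0.21×15.2) = 8.926×10^-4 K/W
R_cav   = 0.155/(0.0432×0.79×15.2) = 0.2988 K/W
1/R_core = 1/R_stud + 1/R_cav → R_core = 8.9×10^-4 K/W
R_outer = 0.024/(0.176×15.2) = 0.008971 K/W
R_total = 0.01128 K/W
Q = ΔT/R_total = 41/0.01128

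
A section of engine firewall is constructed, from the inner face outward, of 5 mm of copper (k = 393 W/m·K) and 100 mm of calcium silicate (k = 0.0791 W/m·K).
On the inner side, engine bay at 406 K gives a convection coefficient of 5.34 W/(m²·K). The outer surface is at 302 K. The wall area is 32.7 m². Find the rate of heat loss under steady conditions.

Q ≈ 2340 W

Thermal resistances in series:
R_inner film = 1/(h_i·A) = 1/(5.34×32.7) = 0.005727 K/W
R_copper = L/(kA) = 0.005/(393×32.7) = 3.891×10^-7 K/W
R_calcium silicate = L/(kA) = 0.1/(0.0791×32.7) = 0.03866 K/W
R_total = 0.04439 K/W
Q = ΔT / R_total = 104 / 0.04439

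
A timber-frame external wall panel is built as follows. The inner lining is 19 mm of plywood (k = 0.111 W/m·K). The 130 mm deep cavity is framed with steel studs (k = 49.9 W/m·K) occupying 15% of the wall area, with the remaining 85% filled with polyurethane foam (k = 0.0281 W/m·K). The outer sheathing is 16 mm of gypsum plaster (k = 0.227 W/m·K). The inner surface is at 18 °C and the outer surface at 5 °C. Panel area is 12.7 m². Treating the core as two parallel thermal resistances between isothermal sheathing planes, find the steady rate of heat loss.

Sheathing layers in series; stud and cavity paths in parallel between them.
R_inner = 0.019/(0.111×12.7) = 0.01348 K/W
R_stud  = 0.13/(49.9×0.15×12.7) = 0.001368 K/W
R_cav   = 0.13/(0.0281×0.85×12.7) = 0.4286 K/W
1/R_core = 1/R_stud + 1/R_cav → R_core = 0.001363 K/W
R_outer = 0.016/(0.227×12.7) = 0.00555 K/W
R_total = 0.02039 K/W
Q = ΔT/R_total = 13/0.02039

Q ≈ 638 W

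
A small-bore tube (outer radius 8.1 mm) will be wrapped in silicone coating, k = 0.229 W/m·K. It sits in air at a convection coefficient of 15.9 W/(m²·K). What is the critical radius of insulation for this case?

For a cylinder r_cr = k/h = 0.229/15.9
r_cr = 14.4 mm; since the bare radius (8.1 mm) is below r_cr, adding a thin layer of insulation will *increase* heat loss.

r_cr ≈ 14.4 mm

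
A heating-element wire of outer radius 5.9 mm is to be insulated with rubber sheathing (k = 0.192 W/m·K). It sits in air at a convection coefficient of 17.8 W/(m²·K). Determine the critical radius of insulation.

For a cylinder r_cr = k/h = 0.192/17.8
r_cr = 10.8 mm; since the bare radius (5.9 mm) is below r_cr, adding a thin layer of insulation will *increase* heat loss.

r_cr ≈ 10.8 mm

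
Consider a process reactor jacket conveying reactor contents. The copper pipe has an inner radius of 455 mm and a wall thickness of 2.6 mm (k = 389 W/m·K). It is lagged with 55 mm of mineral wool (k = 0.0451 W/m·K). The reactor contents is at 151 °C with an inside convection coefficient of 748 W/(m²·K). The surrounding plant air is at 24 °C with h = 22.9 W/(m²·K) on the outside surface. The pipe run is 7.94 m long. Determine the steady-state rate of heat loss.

For a radial system each layer contributes R = ln(r_out/r_in)/(2πkL); films add R = 1/(hA).
R_inner film = 1/(h_i·2πr₁L) = 1/(748×2π×0.455×7.94) = 5.89×10^-5 K/W
R_copper pipe wall = ln(457.6/455)/(2π×389×7.94) = 2.936×10^-7 K/W
R_mineral wool = ln(512.6/457.6)/(2π×0.0451×7.94) = 0.05045 K/W
R_outer film = 1/(h_o·2πr_oL) = 1/(22.9×2π×0.5126×7.94) = 0.001708 K/W
R_total = 0.05221 K/W
Q = ΔT/R_total = 127/0.05221

Q ≈ 2430 W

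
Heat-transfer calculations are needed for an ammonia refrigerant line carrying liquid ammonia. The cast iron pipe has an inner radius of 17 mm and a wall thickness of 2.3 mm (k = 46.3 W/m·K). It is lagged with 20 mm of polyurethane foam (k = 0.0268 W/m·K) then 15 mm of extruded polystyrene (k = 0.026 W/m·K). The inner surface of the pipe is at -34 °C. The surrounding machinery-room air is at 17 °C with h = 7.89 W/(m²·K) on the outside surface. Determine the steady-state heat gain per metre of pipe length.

Cylindrical conduction, so R = ln(r₂/r₁)/(2πkL) per layer, in series:
R_cast iron pipe wall = ln(19.3/17)/(2π×46.3×1) = 4.362×10^-4 K/W
R_polyurethane foam = ln(39.3/19.3)/(2π×0.0268×1) = 4.223 K/W
R_extruded polystyrene = ln(54.3/39.3)/(2π×0.026×1) = 1.979 K/W
R_outer film = 1/(h_o·2πr_oL) = 1/(7.89×2π×0.0543×1) = 0.3715 K/W
R_total = 6.574 K/W
Q = ΔT/R_total = 51/6.574

q′ ≈ 7.76 W/m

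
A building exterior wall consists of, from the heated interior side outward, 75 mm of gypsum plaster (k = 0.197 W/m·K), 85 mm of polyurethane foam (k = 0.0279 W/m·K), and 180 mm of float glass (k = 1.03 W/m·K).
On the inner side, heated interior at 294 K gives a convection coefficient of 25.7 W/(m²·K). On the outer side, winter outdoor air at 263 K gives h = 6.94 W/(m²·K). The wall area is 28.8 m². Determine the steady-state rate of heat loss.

Series thermal resistances:
R_inner film = 1/(h_i·A) = 1/(25.7×28.8) = 0.001351 K/W
R_gypsum plaster = L/(kA) = 0.075/(0.197×28.8) = 0.01322 K/W
R_polyurethane foam = L/(kA) = 0.085/(0.0279×28.8) = 0.1058 K/W
R_float glass = L/(kA) = 0.18/(1.03×28.8) = 0.006068 K/W
R_outer film = 1/(h_o·A) = 1/(6.94×28.8) = 0.005003 K/W
R_total = 0.1314 K/W
Q = ΔT / R_total = 31 / 0.1314

Q ≈ 236 W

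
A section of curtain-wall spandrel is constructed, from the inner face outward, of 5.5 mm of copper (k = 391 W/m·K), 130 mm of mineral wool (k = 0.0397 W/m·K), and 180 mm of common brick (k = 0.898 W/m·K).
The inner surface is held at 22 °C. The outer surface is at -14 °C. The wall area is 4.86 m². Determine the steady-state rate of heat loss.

Q ≈ 50.3 W

Series thermal resistances:
R_copper = L/(kA) = 0.0055/(391×4.86) = 2.894×10^-6 K/W
R_mineral wool = L/(kA) = 0.13/(0.0397×4.86) = 0.6738 K/W
R_common brick = L/(kA) = 0.18/(0.898×4.86) = 0.04124 K/W
R_total = 0.715 K/W
Q = ΔT / R_total = 36 / 0.715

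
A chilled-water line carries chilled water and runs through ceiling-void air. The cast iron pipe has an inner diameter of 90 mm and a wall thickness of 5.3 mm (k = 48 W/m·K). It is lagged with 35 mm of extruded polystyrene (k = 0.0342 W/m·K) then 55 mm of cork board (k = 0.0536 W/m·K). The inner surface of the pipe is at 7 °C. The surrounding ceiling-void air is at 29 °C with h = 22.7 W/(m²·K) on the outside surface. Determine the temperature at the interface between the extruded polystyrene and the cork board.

T ≈ 20.6 °C

Per-layer cylindrical resistances, series-summed:
R_cast iron pipe wall = ln(50.3/45)/(2π×48×1) = 3.692×10^-4 K/W
R_extruded polystyrene = ln(85.3/50.3)/(2π×0.0342×1) = 2.458 K/W
R_cork board = ln(140.3/85.3)/(2π×0.0536×1) = 1.478 K/W
R_outer film = 1/(h_o·2πr_oL) = 1/(22.7×2π×0.1403×1) = 0.04997 K/W
R_total = 3.986 K/W
Q = ΔT/R_total = 22/3.986
Q = 5.52 W/m
T_interface = T_inner + Q·ΣR(inner→interface) = 7 + 5.52×2.458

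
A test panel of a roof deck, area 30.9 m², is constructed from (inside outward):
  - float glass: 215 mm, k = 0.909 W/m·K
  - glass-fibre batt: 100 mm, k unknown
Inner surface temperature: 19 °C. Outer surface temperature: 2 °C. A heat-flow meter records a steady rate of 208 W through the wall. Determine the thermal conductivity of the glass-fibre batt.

k ≈ 0.0437 W/(m·K)

Model the wall as resistances in series:
R_float glass = L/(kA) = 0.215/(0.909×30.9) = 0.007654 K/W
Sum of known resistances R_other = 0.007654 K/W
Total R = ΔT/Q = 17/208 = 0.08173 K/W
R_glass-fibre batt = R_total − R_other = 0.07408 K/W
k = L/(R·A) = 0.1/(0.07408×30.9)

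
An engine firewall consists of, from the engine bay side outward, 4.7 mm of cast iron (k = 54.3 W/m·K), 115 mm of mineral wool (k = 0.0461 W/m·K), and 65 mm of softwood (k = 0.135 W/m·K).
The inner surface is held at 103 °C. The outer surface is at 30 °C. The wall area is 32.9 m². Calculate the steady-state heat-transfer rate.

Using the resistance-network approach (series):
R_cast iron = L/(kA) = 0.0047/(54.3×32.9) = 2.631×10^-6 K/W
R_mineral wool = L/(kA) = 0.115/(0.0461×32.9) = 0.07582 K/W
R_softwood = L/(kA) = 0.065/(0.135×32.9) = 0.01463 K/W
R_total = 0.09046 K/W
Q = ΔT / R_total = 73 / 0.09046

Q ≈ 807 W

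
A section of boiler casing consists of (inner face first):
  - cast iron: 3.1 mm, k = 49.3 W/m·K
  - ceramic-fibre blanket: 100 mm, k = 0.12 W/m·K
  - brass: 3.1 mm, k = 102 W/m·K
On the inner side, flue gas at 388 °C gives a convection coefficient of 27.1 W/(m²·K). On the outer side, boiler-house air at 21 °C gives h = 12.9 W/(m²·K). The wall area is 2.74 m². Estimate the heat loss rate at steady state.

Series thermal resistances:
R_inner film = 1/(h_i·A) = 1/(27.1×2.74) = 0.01347 K/W
R_cast iron = L/(kA) = 0.0031/(49.3×2.74) = 2.295×10^-5 K/W
R_ceramic-fibre blanket = L/(kA) = 0.1/(0.12×2.74) = 0.3041 K/W
R_brass = L/(kA) = 0.0031/(102×2.74) = 1.109×10^-5 K/W
R_outer film = 1/(h_o·A) = 1/(12.9×2.74) = 0.02829 K/W
R_total = 0.3459 K/W
Q = ΔT / R_total = 367 / 0.3459

Q ≈ 1060 W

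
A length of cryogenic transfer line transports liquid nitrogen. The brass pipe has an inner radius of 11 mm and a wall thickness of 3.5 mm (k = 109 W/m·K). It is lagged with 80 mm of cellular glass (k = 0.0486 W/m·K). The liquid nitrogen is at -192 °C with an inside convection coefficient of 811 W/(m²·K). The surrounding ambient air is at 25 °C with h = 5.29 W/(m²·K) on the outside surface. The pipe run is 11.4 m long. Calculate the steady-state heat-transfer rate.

Q ≈ 382 W

Per-layer cylindrical resistances, series-summed:
R_inner film = 1/(h_i·2πr₁L) = 1/(811×2π×0.011×11.4) = 0.001565 K/W
R_brass pipe wall = ln(14.5/11)/(2π×109×11.4) = 3.538×10^-5 K/W
R_cellular glass = ln(94.5/14.5)/(2π×0.0486×11.4) = 0.5385 K/W
R_outer film = 1/(h_o·2πr_oL) = 1/(5.29×2π×0.0945×11.4) = 0.02793 K/W
R_total = 0.568 K/W
Q = ΔT/R_total = 217/0.568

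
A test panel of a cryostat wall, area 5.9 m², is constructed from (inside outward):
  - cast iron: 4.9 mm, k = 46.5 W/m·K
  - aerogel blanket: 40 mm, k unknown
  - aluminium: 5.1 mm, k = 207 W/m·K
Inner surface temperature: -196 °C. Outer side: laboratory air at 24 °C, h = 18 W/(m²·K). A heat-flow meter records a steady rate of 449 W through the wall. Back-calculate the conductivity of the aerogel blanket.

k ≈ 0.0141 W/(m·K)

Treating each layer as a thermal resistance in series:
R_cast iron = L/(kA) = 0.0049/(46.5×5.9) = 1.786×10^-5 K/W
R_aluminium = L/(kA) = 0.0051/(207×5.9) = 4.176×10^-6 K/W
R_outer film = 1/(h_o·A) = 1/(18×5.9) = 0.009416 K/W
Sum of known resistances R_other = 0.009438 K/W
Total R = ΔT/Q = 220/449 = 0.49 K/W
R_aerogel blanket = R_total − R_other = 0.4805 K/W
k = L/(R·A) = 0.04/(0.4805×5.9)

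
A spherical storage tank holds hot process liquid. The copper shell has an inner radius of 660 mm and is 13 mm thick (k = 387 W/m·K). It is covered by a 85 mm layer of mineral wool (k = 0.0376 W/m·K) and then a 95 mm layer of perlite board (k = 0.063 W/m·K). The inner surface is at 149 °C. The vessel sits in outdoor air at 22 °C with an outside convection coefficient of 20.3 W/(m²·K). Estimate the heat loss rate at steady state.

For a spherical shell R = (1/r₁ − 1/r₂)/(4πk); film R = 1/(h·4πr²). In series:
R_copper shell = (1/0.66 − 1/0.673)/(4π×387) = 6.018×10^-6 K/W
R_mineral wool = (1/0.673 − 1/0.758)/(4π×0.0376) = 0.3526 K/W
R_perlite board = (1/0.758 − 1/0.853)/(4π×0.063) = 0.1856 K/W
R_outer film = 1/(h·4πr_o²) = 1/(20.3×4π×0.853²) = 0.005388 K/W
R_total = 0.5436 K/W
Q = ΔT/R_total = 127/0.5436

Q ≈ 234 W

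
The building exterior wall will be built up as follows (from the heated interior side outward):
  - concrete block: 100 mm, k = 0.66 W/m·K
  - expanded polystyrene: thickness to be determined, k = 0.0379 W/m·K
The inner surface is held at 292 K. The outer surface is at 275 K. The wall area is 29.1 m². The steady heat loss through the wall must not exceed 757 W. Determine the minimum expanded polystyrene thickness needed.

Series thermal resistances:
R_concrete block = L/(kA) = 0.1/(0.66×29.1) = 0.005207 K/W
Sum of the known resistances R_other = 0.005207 K/W
Required total resistance R_tot = ΔT/Q_allow = 17/757 = 0.02246 K/W
R_expanded polystyrene = R_tot − R_other = 0.01725 K/W
L = R·k·A = 0.01725×0.0379×29.1

L ≈ 19 mm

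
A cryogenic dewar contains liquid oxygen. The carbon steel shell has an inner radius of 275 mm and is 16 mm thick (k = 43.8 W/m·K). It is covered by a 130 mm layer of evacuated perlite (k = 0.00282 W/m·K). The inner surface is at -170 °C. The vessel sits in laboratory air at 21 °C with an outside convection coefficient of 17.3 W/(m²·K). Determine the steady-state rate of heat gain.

Q ≈ 6.37 W

For a spherical shell R = (1/r₁ − 1/r₂)/(4πk); film R = 1/(h·4πr²). In series:
R_carbon steel shell = (1/0.275 − 1/0.291)/(4π×43.8) = 3.633×10^-4 K/W
R_evacuated perlite = (1/0.291 − 1/0.421)/(4π×0.00282) = 29.94 K/W
R_outer film = 1/(h·4πr_o²) = 1/(17.3×4π×0.421²) = 0.02595 K/W
R_total = 29.97 K/W
Q = ΔT/R_total = 191/29.97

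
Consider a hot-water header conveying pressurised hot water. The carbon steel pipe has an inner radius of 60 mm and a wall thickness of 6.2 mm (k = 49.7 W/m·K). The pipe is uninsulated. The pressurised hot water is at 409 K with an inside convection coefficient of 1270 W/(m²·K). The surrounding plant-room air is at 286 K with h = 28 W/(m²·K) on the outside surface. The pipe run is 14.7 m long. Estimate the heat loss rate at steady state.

Cylindrical conduction, so R = ln(r₂/r₁)/(2πkL) per layer, in series:
R_inner film = 1/(h_i·2πr₁L) = 1/(1270×2π×0.06×14.7) = 1.421×10^-4 K/W
R_carbon steel pipe wall = ln(66.2/60)/(2π×49.7×14.7) = 2.142×10^-5 K/W
R_outer film = 1/(h_o·2πr_oL) = 1/(28×2π×0.0662×14.7) = 0.005841 K/W
R_total = 0.006005 K/W
Q = ΔT/R_total = 123/0.006005

Q ≈ 20500 W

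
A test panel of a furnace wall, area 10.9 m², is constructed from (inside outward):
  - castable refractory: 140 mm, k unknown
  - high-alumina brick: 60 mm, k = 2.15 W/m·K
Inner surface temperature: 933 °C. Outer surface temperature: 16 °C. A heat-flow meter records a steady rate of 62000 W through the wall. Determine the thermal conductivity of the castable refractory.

Series thermal resistances:
R_high-alumina brick = L/(kA) = 0.06/(2.15×10.9) = 0.00256 K/W
Sum of known resistances R_other = 0.00256 K/W
Total R = ΔT/Q = 917/62000 = 0.01479 K/W
R_castable refractory = R_total − R_other = 0.01223 K/W
k = L/(R·A) = 0.14/(0.01223×10.9)

k ≈ 1.05 W/(m·K)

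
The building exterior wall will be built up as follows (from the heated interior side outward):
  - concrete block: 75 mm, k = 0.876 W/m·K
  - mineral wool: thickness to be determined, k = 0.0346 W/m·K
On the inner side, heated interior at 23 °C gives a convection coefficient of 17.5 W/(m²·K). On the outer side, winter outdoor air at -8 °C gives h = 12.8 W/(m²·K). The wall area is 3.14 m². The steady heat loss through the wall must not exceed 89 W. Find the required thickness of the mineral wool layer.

L ≈ 30.2 mm

Treating each layer as a thermal resistance in series:
R_inner film = 1/(h_i·A) = 1/(17.5×3.14) = 0.0182 K/W
R_concrete block = L/(kA) = 0.075/(0.876×3.14) = 0.02727 K/W
R_outer film = 1/(h_o·A) = 1/(12.8×3.14) = 0.02488 K/W
Sum of the known resistances R_other = 0.07035 K/W
Required total resistance R_tot = ΔT/Q_allow = 31/89 = 0.3483 K/W
R_mineral wool = R_tot − R_other = 0.278 K/W
L = R·k·A = 0.278×0.0346×3.14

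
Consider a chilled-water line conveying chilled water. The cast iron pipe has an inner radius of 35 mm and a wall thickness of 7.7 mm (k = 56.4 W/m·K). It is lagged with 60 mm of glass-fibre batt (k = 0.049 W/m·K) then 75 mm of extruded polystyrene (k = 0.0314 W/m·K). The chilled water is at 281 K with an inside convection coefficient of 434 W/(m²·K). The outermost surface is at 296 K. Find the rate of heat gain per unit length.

q′ ≈ 2.66 W/m

For a radial system each layer contributes R = ln(r_out/r_in)/(2πkL); films add R = 1/(hA).
R_inner film = 1/(h_i·2πr₁L) = 1/(434×2π×0.035×1) = 0.01048 K/W
R_cast iron pipe wall = ln(42.7/35)/(2π×56.4×1) = 5.611×10^-4 K/W
R_glass-fibre batt = ln(102.7/42.7)/(2π×0.049×1) = 2.851 K/W
R_extruded polystyrene = ln(177.7/102.7)/(2π×0.0314×1) = 2.779 K/W
R_total = 5.641 K/W
Q = ΔT/R_total = 15/5.641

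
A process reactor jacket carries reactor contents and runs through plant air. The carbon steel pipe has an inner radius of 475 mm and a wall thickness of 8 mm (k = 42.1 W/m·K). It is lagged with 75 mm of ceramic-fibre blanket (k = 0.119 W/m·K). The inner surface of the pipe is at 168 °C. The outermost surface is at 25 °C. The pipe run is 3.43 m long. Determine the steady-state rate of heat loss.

Q ≈ 2540 W

Radial resistances (cylindrical: R_cond = ln(r_o/r_i)/(2πkL), R_conv = 1/(h·2πrL)):
R_carbon steel pipe wall = ln(483/475)/(2π×42.1×3.43) = 1.841×10^-5 K/W
R_ceramic-fibre blanket = ln(558/483)/(2π×0.119×3.43) = 0.05628 K/W
R_total = 0.0563 K/W
Q = ΔT/R_total = 143/0.0563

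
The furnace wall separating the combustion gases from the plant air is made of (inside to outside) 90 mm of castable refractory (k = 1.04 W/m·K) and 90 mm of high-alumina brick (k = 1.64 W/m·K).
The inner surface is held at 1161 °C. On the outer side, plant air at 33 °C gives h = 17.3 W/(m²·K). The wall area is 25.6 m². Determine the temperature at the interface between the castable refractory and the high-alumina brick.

T ≈ 671 °C

Treating each layer as a thermal resistance in series:
R_castable refractory = L/(kA) = 0.09/(1.04×25.6) = 0.00338 K/W
R_high-alumina brick = L/(kA) = 0.09/(1.64×25.6) = 0.002144 K/W
R_outer film = 1/(h_o·A) = 1/(17.3×25.6) = 0.002258 K/W
R_total = 0.007782 K/W;  Q = ΔT/R_total = 1128/0.007782 = 144900 W
T_interface = T_inner − Q·ΣR(inner→interface) = 1161 − 145000×0.00338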